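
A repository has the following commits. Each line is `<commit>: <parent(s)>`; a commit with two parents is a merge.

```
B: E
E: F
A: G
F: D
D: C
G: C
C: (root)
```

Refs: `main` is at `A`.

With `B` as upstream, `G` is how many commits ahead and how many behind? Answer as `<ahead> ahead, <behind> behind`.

Reachable from G: {C, G}.
Reachable from B: {B, C, D, E, F}.
Only in G's history (ahead): {G} — 1.
Only in B's history (behind): {B, D, E, F} — 4.

1 ahead, 4 behind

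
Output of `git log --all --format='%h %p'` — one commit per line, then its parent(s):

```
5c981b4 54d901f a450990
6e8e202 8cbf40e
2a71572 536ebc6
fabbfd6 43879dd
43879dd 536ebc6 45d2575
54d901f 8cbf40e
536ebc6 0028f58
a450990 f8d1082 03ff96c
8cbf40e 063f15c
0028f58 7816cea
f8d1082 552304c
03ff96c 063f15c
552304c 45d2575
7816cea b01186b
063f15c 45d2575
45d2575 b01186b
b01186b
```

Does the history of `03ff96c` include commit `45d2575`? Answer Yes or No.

Yes

Ancestors of 03ff96c (commits reachable by following parents): {03ff96c, 063f15c, 45d2575, b01186b}.
45d2575 is in that set, so it is an ancestor of 03ff96c.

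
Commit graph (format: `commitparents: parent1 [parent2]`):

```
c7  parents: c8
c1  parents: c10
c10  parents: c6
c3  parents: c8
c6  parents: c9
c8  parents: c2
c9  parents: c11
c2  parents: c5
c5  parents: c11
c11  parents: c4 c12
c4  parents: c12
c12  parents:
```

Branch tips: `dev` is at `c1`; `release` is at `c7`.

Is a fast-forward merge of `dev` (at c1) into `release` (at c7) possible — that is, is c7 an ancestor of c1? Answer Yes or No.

A fast-forward from c7 to c1 is possible iff c7 is an ancestor of c1.
Ancestors of c1: {c1, c10, c11, c12, c4, c6, c9}.
c7 is not among them, so fast-forward is not possible.

No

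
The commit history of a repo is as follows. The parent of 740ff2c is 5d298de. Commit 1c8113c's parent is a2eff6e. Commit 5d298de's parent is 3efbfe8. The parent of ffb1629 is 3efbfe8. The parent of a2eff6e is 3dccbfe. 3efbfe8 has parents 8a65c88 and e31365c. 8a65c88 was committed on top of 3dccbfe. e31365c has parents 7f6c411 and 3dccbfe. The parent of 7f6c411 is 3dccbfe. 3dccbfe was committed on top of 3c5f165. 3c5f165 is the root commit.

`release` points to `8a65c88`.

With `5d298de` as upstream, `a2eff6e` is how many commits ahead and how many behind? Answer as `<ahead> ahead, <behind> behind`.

1 ahead, 5 behind

Reachable from a2eff6e: {3c5f165, 3dccbfe, a2eff6e}.
Reachable from 5d298de: {3c5f165, 3dccbfe, 3efbfe8, 5d298de, 7f6c411, 8a65c88, e31365c}.
Only in a2eff6e's history (ahead): {a2eff6e} — 1.
Only in 5d298de's history (behind): {3efbfe8, 5d298de, 7f6c411, 8a65c88, e31365c} — 5.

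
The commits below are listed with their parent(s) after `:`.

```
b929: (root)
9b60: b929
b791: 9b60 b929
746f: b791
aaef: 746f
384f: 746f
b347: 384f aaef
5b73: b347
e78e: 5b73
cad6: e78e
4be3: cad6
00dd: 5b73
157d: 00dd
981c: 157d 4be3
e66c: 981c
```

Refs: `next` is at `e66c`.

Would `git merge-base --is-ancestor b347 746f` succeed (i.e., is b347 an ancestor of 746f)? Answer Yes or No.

No

Ancestors of 746f: {746f, 9b60, b791, b929}.
b347 is not in that set, so it is not an ancestor of 746f.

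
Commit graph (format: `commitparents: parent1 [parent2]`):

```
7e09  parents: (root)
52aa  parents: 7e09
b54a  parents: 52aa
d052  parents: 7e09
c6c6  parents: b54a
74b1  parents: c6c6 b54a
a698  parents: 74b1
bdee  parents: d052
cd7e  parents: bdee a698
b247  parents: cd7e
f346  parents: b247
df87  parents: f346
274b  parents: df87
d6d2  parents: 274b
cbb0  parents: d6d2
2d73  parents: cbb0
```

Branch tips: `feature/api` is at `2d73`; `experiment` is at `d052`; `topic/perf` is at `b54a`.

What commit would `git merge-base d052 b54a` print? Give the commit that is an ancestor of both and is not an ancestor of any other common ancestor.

Ancestors of d052: {7e09, d052}.
Ancestors of b54a: {52aa, 7e09, b54a}.
Common ancestors: {7e09}.
The only common ancestor is 7e09, so it is the merge base.

7e09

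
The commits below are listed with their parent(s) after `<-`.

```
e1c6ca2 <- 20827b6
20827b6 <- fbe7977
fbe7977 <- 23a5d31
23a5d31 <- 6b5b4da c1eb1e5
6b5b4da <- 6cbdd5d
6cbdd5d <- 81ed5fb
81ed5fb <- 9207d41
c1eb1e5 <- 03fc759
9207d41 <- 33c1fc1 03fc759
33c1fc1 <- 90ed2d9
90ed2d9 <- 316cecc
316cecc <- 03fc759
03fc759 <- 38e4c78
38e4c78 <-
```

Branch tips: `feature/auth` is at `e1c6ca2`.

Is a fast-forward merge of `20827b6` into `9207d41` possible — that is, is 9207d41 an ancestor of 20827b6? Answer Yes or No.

A fast-forward from 9207d41 to 20827b6 is possible iff 9207d41 is an ancestor of 20827b6.
Ancestors of 20827b6: {03fc759, 20827b6, 23a5d31, 316cecc, 33c1fc1, 38e4c78, 6b5b4da, 6cbdd5d, 81ed5fb, 90ed2d9, 9207d41, c1eb1e5, fbe7977}.
9207d41 is among them, so fast-forward is possible.

Yes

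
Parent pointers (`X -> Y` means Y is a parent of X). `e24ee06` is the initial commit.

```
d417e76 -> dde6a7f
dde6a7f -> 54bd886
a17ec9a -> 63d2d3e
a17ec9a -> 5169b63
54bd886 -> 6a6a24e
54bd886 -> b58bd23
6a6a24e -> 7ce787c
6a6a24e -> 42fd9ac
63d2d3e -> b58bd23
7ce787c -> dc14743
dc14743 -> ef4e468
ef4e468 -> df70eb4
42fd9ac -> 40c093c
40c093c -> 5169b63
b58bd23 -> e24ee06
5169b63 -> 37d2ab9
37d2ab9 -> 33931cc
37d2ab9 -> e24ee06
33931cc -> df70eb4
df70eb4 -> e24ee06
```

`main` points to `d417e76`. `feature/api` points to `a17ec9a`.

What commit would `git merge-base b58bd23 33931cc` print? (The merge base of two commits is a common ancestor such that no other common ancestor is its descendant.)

Ancestors of b58bd23: {b58bd23, e24ee06}.
Ancestors of 33931cc: {33931cc, df70eb4, e24ee06}.
Common ancestors: {e24ee06}.
The only common ancestor is e24ee06, so it is the merge base.

e24ee06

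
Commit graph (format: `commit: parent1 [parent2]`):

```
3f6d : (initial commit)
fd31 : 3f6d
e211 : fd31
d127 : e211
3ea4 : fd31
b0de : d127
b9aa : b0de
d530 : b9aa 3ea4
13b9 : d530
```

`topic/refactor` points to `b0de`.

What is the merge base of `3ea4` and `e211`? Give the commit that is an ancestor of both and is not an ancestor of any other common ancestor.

Ancestors of 3ea4: {3ea4, 3f6d, fd31}.
Ancestors of e211: {3f6d, e211, fd31}.
Common ancestors: {3f6d, fd31}.
Among these, fd31 is not an ancestor of any other common ancestor — it is the merge base.

fd31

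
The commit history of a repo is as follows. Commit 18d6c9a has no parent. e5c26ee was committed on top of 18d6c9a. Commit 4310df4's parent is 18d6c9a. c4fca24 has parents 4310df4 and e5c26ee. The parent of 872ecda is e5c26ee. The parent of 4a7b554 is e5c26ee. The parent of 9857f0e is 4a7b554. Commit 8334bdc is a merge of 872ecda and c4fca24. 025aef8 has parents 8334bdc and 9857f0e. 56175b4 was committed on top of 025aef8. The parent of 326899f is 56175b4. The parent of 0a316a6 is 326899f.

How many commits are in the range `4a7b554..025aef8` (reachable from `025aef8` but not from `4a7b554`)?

6

Reachable from 025aef8: {025aef8, 18d6c9a, 4310df4, 4a7b554, 8334bdc, 872ecda, 9857f0e, c4fca24, e5c26ee}.
Reachable from 4a7b554: {18d6c9a, 4a7b554, e5c26ee}.
In 025aef8's history but not 4a7b554's: {025aef8, 4310df4, 8334bdc, 872ecda, 9857f0e, c4fca24} — 6 commits.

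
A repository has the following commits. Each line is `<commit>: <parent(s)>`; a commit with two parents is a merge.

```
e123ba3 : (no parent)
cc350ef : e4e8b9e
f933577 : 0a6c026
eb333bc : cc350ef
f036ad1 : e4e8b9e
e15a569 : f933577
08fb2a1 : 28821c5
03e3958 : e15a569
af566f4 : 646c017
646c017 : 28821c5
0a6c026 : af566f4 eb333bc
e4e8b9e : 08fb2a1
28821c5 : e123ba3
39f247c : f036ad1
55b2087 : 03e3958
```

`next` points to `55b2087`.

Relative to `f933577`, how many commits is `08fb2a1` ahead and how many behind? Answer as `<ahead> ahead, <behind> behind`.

0 ahead, 7 behind

Reachable from 08fb2a1: {08fb2a1, 28821c5, e123ba3}.
Reachable from f933577: {08fb2a1, 0a6c026, 28821c5, 646c017, af566f4, cc350ef, e123ba3, e4e8b9e, eb333bc, f933577}.
Only in 08fb2a1's history (ahead): {} — 0.
Only in f933577's history (behind): {0a6c026, 646c017, af566f4, cc350ef, e4e8b9e, eb333bc, f933577} — 7.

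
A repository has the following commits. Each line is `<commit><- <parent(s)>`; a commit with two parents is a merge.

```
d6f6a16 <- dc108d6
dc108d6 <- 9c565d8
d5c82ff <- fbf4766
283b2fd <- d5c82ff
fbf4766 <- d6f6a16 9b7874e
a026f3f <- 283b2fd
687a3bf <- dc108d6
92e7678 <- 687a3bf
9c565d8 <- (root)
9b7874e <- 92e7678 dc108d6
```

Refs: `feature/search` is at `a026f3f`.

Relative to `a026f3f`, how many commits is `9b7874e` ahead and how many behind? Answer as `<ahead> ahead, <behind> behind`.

Reachable from 9b7874e: {687a3bf, 92e7678, 9b7874e, 9c565d8, dc108d6}.
Reachable from a026f3f: {283b2fd, 687a3bf, 92e7678, 9b7874e, 9c565d8, a026f3f, d5c82ff, d6f6a16, dc108d6, fbf4766}.
Only in 9b7874e's history (ahead): {} — 0.
Only in a026f3f's history (behind): {283b2fd, a026f3f, d5c82ff, d6f6a16, fbf4766} — 5.

0 ahead, 5 behind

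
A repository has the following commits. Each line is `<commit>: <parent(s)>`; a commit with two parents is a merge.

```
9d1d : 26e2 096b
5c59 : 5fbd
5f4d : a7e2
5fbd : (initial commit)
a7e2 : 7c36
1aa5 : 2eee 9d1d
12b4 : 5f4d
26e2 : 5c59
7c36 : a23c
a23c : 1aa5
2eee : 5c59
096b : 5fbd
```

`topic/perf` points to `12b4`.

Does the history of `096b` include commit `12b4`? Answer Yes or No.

No

Ancestors of 096b: {096b, 5fbd}.
12b4 is not in that set, so it is not an ancestor of 096b.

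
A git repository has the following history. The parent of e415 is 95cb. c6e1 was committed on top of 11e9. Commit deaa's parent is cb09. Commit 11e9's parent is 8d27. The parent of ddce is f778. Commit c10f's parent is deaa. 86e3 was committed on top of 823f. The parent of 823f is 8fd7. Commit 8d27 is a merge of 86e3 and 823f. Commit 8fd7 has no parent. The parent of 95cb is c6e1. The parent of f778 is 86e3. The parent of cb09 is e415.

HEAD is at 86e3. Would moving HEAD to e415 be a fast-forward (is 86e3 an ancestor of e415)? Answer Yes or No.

Yes

A fast-forward from 86e3 to e415 is possible iff 86e3 is an ancestor of e415.
Ancestors of e415: {11e9, 823f, 86e3, 8d27, 8fd7, 95cb, c6e1, e415}.
86e3 is among them, so fast-forward is possible.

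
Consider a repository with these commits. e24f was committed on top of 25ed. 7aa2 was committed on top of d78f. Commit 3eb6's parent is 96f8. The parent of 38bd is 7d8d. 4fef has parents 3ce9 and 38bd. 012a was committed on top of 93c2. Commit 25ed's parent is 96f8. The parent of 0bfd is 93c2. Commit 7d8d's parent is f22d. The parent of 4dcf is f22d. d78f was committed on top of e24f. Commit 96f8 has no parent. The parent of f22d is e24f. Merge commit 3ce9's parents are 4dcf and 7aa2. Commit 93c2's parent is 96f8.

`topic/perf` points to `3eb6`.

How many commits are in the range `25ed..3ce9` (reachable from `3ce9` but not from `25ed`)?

6

Reachable from 3ce9: {25ed, 3ce9, 4dcf, 7aa2, 96f8, d78f, e24f, f22d}.
Reachable from 25ed: {25ed, 96f8}.
In 3ce9's history but not 25ed's: {3ce9, 4dcf, 7aa2, d78f, e24f, f22d} — 6 commits.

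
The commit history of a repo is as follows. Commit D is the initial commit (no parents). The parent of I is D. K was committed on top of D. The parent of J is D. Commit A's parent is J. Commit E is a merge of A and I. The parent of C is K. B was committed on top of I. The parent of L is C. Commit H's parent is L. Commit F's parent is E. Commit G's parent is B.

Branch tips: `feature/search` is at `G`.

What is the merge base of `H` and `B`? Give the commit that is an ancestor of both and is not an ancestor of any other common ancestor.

Ancestors of H: {C, D, H, K, L}.
Ancestors of B: {B, D, I}.
Common ancestors: {D}.
The only common ancestor is D, so it is the merge base.

D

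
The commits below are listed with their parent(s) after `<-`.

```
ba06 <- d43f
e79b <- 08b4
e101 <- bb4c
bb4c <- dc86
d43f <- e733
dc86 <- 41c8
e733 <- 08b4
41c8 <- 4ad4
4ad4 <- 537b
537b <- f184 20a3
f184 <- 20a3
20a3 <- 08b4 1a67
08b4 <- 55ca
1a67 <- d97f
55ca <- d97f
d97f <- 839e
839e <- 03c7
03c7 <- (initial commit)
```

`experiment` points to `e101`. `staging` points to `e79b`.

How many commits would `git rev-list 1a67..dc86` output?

Reachable from dc86: {03c7, 08b4, 1a67, 20a3, 41c8, 4ad4, 537b, 55ca, 839e, d97f, dc86, f184}.
Reachable from 1a67: {03c7, 1a67, 839e, d97f}.
In dc86's history but not 1a67's: {08b4, 20a3, 41c8, 4ad4, 537b, 55ca, dc86, f184} — 8 commits.

8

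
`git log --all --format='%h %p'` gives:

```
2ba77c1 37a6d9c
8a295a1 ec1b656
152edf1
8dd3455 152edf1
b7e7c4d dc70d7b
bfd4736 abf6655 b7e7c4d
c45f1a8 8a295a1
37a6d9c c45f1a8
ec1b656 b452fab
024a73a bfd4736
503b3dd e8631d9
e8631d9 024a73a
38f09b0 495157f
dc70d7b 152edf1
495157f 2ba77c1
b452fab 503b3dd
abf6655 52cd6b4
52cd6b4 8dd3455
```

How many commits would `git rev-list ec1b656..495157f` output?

5

Reachable from 495157f: {024a73a, 152edf1, 2ba77c1, 37a6d9c, 495157f, 503b3dd, 52cd6b4, 8a295a1, 8dd3455, abf6655, b452fab, b7e7c4d, bfd4736, c45f1a8, dc70d7b, e8631d9, ec1b656}.
Reachable from ec1b656: {024a73a, 152edf1, 503b3dd, 52cd6b4, 8dd3455, abf6655, b452fab, b7e7c4d, bfd4736, dc70d7b, e8631d9, ec1b656}.
In 495157f's history but not ec1b656's: {2ba77c1, 37a6d9c, 495157f, 8a295a1, c45f1a8} — 5 commits.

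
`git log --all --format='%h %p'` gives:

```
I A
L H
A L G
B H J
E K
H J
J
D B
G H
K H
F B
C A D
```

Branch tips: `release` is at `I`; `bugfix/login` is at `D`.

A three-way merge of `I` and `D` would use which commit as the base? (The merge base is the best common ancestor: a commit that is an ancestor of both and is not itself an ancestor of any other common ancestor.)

Ancestors of I: {A, G, H, I, J, L}.
Ancestors of D: {B, D, H, J}.
Common ancestors: {H, J}.
Among these, H is not an ancestor of any other common ancestor — it is the merge base.

H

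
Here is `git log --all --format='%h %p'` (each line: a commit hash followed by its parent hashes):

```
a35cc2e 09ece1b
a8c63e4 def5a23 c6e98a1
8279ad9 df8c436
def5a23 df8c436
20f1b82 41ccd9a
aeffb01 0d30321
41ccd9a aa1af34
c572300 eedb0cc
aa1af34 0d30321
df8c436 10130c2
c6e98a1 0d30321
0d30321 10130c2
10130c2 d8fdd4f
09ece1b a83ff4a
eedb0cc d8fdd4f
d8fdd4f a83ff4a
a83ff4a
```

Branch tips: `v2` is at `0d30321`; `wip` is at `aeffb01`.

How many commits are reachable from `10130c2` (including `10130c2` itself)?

3

Walking parent pointers from 10130c2: reachable set = {10130c2, a83ff4a, d8fdd4f}.
That is 3 commits.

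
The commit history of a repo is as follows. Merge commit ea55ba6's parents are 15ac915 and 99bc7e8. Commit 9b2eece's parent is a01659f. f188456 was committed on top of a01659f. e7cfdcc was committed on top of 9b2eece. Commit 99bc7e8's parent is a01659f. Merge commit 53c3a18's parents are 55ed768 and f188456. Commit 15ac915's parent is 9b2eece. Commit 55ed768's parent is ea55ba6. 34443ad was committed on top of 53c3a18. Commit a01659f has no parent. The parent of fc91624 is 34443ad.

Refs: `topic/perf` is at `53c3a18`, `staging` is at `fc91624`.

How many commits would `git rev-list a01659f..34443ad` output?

Reachable from 34443ad: {15ac915, 34443ad, 53c3a18, 55ed768, 99bc7e8, 9b2eece, a01659f, ea55ba6, f188456}.
Reachable from a01659f: {a01659f}.
In 34443ad's history but not a01659f's: {15ac915, 34443ad, 53c3a18, 55ed768, 99bc7e8, 9b2eece, ea55ba6, f188456} — 8 commits.

8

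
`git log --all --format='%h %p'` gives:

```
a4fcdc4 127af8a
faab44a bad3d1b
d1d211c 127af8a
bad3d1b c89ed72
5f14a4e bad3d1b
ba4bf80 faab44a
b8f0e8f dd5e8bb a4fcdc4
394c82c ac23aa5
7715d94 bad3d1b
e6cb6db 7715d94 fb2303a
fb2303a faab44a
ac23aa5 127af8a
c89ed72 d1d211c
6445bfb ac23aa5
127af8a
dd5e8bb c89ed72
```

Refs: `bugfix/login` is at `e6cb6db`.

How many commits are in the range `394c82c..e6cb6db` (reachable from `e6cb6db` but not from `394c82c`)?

7

Reachable from e6cb6db: {127af8a, 7715d94, bad3d1b, c89ed72, d1d211c, e6cb6db, faab44a, fb2303a}.
Reachable from 394c82c: {127af8a, 394c82c, ac23aa5}.
In e6cb6db's history but not 394c82c's: {7715d94, bad3d1b, c89ed72, d1d211c, e6cb6db, faab44a, fb2303a} — 7 commits.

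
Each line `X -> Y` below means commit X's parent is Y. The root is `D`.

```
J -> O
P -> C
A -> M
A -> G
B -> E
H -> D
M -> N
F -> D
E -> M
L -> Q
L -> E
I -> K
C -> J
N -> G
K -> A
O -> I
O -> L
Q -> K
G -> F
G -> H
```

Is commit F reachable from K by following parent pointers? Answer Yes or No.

Yes

Ancestors of K (commits reachable by following parents): {A, D, F, G, H, K, M, N}.
F is in that set, so it is an ancestor of K.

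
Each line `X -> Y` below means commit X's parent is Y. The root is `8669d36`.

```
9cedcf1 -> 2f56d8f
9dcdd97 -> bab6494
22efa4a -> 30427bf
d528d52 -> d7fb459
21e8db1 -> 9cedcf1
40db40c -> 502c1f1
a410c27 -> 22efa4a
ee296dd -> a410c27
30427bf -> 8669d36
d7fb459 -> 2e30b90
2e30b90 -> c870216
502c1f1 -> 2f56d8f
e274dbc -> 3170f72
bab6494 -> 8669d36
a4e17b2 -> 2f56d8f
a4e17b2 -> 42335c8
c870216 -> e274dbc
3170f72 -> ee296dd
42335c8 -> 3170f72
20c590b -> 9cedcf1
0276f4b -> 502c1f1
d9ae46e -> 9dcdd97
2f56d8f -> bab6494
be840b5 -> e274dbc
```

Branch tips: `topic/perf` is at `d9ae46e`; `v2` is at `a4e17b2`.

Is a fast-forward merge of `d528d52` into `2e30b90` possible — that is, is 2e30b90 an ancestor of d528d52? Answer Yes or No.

A fast-forward from 2e30b90 to d528d52 is possible iff 2e30b90 is an ancestor of d528d52.
Ancestors of d528d52: {22efa4a, 2e30b90, 30427bf, 3170f72, 8669d36, a410c27, c870216, d528d52, d7fb459, e274dbc, ee296dd}.
2e30b90 is among them, so fast-forward is possible.

Yes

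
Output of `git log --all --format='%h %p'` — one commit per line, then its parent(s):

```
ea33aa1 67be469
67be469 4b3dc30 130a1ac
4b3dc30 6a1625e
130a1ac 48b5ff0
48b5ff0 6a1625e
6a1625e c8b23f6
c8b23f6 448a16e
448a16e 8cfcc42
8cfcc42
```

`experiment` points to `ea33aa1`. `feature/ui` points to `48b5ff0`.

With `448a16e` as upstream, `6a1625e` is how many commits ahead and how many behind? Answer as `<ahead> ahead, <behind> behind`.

2 ahead, 0 behind

Reachable from 6a1625e: {448a16e, 6a1625e, 8cfcc42, c8b23f6}.
Reachable from 448a16e: {448a16e, 8cfcc42}.
Only in 6a1625e's history (ahead): {6a1625e, c8b23f6} — 2.
Only in 448a16e's history (behind): {} — 0.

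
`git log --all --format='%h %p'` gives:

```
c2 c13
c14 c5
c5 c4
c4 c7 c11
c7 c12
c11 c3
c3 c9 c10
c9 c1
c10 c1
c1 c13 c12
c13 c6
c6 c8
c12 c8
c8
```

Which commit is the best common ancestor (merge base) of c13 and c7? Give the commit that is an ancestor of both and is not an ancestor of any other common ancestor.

Ancestors of c13: {c13, c6, c8}.
Ancestors of c7: {c12, c7, c8}.
Common ancestors: {c8}.
The only common ancestor is c8, so it is the merge base.

c8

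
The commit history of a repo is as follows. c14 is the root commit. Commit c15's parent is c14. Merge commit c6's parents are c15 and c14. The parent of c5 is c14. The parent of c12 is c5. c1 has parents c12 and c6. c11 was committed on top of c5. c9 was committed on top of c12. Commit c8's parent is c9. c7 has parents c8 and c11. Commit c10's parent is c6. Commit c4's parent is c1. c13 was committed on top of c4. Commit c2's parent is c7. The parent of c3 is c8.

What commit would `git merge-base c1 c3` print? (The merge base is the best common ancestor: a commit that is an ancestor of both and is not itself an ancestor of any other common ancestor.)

Ancestors of c1: {c1, c12, c14, c15, c5, c6}.
Ancestors of c3: {c12, c14, c3, c5, c8, c9}.
Common ancestors: {c12, c14, c5}.
Among these, c12 is not an ancestor of any other common ancestor — it is the merge base.

c12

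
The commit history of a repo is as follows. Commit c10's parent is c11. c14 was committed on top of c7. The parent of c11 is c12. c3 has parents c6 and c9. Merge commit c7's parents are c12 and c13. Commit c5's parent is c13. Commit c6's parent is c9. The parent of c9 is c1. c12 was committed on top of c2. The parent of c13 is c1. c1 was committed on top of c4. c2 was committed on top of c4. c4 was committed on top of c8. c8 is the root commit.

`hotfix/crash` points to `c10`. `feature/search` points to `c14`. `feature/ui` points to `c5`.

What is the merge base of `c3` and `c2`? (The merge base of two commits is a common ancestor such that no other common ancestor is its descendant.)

Ancestors of c3: {c1, c3, c4, c6, c8, c9}.
Ancestors of c2: {c2, c4, c8}.
Common ancestors: {c4, c8}.
Among these, c4 is not an ancestor of any other common ancestor — it is the merge base.

c4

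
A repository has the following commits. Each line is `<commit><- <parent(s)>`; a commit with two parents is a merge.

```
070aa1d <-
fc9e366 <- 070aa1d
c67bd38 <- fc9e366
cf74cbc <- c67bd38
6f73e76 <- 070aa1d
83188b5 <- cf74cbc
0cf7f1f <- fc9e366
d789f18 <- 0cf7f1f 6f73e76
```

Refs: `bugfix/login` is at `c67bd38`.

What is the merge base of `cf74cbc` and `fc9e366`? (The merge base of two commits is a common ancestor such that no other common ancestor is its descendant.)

Ancestors of cf74cbc: {070aa1d, c67bd38, cf74cbc, fc9e366}.
Ancestors of fc9e366: {070aa1d, fc9e366}.
Common ancestors: {070aa1d, fc9e366}.
Among these, fc9e366 is not an ancestor of any other common ancestor — it is the merge base.

fc9e366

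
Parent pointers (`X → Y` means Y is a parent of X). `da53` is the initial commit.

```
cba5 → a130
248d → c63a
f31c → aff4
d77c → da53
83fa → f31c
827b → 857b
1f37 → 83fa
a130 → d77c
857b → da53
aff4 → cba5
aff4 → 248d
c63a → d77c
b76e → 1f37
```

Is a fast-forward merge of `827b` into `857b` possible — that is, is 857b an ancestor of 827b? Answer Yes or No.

A fast-forward from 857b to 827b is possible iff 857b is an ancestor of 827b.
Ancestors of 827b: {827b, 857b, da53}.
857b is among them, so fast-forward is possible.

Yes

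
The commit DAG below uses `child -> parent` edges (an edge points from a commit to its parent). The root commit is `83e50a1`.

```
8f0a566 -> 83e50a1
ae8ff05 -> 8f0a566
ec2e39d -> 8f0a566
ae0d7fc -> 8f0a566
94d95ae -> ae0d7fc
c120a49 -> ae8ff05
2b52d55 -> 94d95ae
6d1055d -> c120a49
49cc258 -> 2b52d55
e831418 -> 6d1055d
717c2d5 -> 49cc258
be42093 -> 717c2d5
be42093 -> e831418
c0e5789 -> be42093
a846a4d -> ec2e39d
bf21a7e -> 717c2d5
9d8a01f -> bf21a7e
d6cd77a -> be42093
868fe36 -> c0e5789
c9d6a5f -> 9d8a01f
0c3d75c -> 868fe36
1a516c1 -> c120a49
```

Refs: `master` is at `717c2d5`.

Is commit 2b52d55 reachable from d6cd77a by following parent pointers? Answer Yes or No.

Ancestors of d6cd77a (commits reachable by following parents): {2b52d55, 49cc258, 6d1055d, 717c2d5, 83e50a1, 8f0a566, 94d95ae, ae0d7fc, ae8ff05, be42093, c120a49, d6cd77a, e831418}.
2b52d55 is in that set, so it is an ancestor of d6cd77a.

Yes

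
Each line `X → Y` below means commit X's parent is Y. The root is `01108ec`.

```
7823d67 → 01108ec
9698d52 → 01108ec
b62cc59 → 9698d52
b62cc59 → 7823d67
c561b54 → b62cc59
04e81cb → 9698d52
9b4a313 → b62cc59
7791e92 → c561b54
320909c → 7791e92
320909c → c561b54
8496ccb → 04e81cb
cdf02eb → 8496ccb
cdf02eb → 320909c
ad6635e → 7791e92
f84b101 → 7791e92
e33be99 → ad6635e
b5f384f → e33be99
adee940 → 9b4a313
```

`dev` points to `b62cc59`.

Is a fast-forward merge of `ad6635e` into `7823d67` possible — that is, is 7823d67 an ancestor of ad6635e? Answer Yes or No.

Yes

A fast-forward from 7823d67 to ad6635e is possible iff 7823d67 is an ancestor of ad6635e.
Ancestors of ad6635e: {01108ec, 7791e92, 7823d67, 9698d52, ad6635e, b62cc59, c561b54}.
7823d67 is among them, so fast-forward is possible.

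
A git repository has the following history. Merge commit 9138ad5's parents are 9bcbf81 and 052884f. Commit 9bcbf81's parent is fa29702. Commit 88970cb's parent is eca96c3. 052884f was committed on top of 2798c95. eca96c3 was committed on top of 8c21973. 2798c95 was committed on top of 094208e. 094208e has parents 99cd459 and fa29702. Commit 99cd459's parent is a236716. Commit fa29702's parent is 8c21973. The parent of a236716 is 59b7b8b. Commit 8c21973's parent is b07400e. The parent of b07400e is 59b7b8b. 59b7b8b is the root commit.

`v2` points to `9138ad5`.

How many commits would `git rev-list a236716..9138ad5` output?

9

Reachable from 9138ad5: {052884f, 094208e, 2798c95, 59b7b8b, 8c21973, 9138ad5, 99cd459, 9bcbf81, a236716, b07400e, fa29702}.
Reachable from a236716: {59b7b8b, a236716}.
In 9138ad5's history but not a236716's: {052884f, 094208e, 2798c95, 8c21973, 9138ad5, 99cd459, 9bcbf81, b07400e, fa29702} — 9 commits.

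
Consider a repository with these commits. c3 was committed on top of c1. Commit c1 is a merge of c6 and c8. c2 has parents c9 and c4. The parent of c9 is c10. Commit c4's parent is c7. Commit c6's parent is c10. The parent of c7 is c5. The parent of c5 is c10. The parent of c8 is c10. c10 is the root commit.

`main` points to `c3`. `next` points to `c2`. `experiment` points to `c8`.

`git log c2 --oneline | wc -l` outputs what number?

Walking parent pointers from c2: reachable set = {c10, c2, c4, c5, c7, c9}.
That is 6 commits.

6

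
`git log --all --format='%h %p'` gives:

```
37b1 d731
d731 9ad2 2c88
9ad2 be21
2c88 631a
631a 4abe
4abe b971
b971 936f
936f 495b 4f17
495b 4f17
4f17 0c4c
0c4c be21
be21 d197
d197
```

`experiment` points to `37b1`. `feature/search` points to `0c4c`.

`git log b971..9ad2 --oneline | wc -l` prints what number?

1

Reachable from 9ad2: {9ad2, be21, d197}.
Reachable from b971: {0c4c, 495b, 4f17, 936f, b971, be21, d197}.
In 9ad2's history but not b971's: {9ad2} — 1 commit.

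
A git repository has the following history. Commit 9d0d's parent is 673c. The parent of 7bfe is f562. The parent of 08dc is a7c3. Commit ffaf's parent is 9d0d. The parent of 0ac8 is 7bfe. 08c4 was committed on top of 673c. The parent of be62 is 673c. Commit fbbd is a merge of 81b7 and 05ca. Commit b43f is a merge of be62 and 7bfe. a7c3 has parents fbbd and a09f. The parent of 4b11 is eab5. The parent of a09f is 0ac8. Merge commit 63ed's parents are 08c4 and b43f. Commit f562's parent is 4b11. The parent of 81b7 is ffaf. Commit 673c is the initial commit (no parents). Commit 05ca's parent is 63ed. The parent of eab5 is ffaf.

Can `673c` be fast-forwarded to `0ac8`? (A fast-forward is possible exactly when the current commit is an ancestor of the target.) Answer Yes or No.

Yes

A fast-forward from 673c to 0ac8 is possible iff 673c is an ancestor of 0ac8.
Ancestors of 0ac8: {0ac8, 4b11, 673c, 7bfe, 9d0d, eab5, f562, ffaf}.
673c is among them, so fast-forward is possible.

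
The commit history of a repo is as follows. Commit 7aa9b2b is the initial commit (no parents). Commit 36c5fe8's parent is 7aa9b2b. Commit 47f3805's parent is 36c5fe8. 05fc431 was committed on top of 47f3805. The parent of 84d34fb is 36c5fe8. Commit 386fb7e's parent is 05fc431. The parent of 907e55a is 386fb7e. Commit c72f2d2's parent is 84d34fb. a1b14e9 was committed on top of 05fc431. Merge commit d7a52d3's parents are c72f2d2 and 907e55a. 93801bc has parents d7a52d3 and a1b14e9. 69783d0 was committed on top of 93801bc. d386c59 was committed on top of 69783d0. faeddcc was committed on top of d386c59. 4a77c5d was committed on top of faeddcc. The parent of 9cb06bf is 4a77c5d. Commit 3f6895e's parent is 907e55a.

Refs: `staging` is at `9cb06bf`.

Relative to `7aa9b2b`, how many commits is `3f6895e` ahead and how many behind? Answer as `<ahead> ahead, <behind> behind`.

6 ahead, 0 behind

Reachable from 3f6895e: {05fc431, 36c5fe8, 386fb7e, 3f6895e, 47f3805, 7aa9b2b, 907e55a}.
Reachable from 7aa9b2b: {7aa9b2b}.
Only in 3f6895e's history (ahead): {05fc431, 36c5fe8, 386fb7e, 3f6895e, 47f3805, 907e55a} — 6.
Only in 7aa9b2b's history (behind): {} — 0.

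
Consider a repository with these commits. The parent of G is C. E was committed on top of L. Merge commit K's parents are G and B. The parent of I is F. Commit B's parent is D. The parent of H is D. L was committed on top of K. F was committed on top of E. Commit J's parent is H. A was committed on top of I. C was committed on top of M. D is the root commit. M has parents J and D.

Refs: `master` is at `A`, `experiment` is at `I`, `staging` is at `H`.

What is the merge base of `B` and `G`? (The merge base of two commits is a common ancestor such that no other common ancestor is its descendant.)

Ancestors of B: {B, D}.
Ancestors of G: {C, D, G, H, J, M}.
Common ancestors: {D}.
The only common ancestor is D, so it is the merge base.

D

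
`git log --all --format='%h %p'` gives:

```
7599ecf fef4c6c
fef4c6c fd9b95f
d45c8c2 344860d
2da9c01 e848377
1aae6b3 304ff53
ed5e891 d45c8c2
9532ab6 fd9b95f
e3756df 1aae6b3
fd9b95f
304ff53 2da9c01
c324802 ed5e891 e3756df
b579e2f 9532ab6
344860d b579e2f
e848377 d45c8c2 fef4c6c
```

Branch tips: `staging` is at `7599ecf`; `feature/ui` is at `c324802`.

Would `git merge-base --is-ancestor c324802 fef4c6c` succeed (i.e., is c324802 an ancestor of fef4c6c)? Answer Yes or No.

Ancestors of fef4c6c: {fd9b95f, fef4c6c}.
c324802 is not in that set, so it is not an ancestor of fef4c6c.

No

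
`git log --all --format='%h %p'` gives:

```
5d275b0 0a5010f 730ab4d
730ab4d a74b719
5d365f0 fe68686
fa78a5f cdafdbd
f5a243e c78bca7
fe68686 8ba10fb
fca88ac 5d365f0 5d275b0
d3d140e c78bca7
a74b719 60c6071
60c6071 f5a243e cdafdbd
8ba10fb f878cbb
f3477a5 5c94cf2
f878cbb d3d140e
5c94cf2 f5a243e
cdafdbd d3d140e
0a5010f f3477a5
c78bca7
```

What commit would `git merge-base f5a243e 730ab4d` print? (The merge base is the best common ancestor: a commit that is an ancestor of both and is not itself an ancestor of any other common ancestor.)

f5a243e

Ancestors of f5a243e: {c78bca7, f5a243e}.
Ancestors of 730ab4d: {60c6071, 730ab4d, a74b719, c78bca7, cdafdbd, d3d140e, f5a243e}.
Common ancestors: {c78bca7, f5a243e}.
Among these, f5a243e is not an ancestor of any other common ancestor — it is the merge base.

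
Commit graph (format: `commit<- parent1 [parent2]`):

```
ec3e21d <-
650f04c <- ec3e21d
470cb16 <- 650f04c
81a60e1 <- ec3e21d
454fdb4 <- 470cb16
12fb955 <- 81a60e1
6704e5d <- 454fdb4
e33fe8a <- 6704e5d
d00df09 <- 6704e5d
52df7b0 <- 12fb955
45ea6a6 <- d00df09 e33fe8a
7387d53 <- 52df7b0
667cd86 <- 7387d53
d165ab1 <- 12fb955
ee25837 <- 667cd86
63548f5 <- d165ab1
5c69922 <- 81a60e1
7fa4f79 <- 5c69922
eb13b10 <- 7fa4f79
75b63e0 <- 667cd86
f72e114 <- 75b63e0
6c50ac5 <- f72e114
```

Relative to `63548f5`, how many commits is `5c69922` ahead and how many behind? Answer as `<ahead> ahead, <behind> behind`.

Reachable from 5c69922: {5c69922, 81a60e1, ec3e21d}.
Reachable from 63548f5: {12fb955, 63548f5, 81a60e1, d165ab1, ec3e21d}.
Only in 5c69922's history (ahead): {5c69922} — 1.
Only in 63548f5's history (behind): {12fb955, 63548f5, d165ab1} — 3.

1 ahead, 3 behind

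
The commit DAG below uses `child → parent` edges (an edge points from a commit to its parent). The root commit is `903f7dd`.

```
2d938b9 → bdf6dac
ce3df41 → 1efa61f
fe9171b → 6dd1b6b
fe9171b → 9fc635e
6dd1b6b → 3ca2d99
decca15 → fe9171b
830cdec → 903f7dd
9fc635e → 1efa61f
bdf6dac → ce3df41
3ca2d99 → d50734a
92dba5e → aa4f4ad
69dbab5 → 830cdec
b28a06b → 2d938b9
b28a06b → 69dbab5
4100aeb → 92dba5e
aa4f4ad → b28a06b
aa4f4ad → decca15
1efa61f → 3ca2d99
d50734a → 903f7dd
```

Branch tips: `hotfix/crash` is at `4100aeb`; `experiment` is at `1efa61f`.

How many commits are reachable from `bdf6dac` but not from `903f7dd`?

Reachable from bdf6dac: {1efa61f, 3ca2d99, 903f7dd, bdf6dac, ce3df41, d50734a}.
Reachable from 903f7dd: {903f7dd}.
In bdf6dac's history but not 903f7dd's: {1efa61f, 3ca2d99, bdf6dac, ce3df41, d50734a} — 5 commits.

5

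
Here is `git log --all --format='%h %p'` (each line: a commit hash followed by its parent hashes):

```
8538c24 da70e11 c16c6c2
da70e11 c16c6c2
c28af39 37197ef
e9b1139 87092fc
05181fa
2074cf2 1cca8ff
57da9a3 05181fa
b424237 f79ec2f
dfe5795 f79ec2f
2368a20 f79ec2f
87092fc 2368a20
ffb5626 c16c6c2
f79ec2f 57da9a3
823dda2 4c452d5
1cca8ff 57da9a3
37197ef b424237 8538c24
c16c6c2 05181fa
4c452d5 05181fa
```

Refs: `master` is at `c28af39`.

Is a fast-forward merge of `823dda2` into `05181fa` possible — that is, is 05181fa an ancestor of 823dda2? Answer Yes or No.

Yes

A fast-forward from 05181fa to 823dda2 is possible iff 05181fa is an ancestor of 823dda2.
Ancestors of 823dda2: {05181fa, 4c452d5, 823dda2}.
05181fa is among them, so fast-forward is possible.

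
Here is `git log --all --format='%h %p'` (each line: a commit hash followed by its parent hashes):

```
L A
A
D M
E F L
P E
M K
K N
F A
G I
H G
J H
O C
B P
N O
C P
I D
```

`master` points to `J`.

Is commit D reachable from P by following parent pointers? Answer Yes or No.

Ancestors of P: {A, E, F, L, P}.
D is not in that set, so it is not an ancestor of P.

No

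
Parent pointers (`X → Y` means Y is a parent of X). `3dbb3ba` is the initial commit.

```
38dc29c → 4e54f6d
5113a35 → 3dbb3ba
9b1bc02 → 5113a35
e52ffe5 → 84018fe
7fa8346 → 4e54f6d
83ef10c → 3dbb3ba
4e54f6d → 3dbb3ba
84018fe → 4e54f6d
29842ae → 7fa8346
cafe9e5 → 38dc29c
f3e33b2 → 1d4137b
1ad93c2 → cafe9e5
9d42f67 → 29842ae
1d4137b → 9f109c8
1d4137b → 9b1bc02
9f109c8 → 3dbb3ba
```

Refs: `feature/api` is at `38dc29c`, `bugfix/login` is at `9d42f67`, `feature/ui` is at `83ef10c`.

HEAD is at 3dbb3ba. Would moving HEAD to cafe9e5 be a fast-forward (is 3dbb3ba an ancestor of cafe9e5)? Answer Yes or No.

Yes

A fast-forward from 3dbb3ba to cafe9e5 is possible iff 3dbb3ba is an ancestor of cafe9e5.
Ancestors of cafe9e5: {38dc29c, 3dbb3ba, 4e54f6d, cafe9e5}.
3dbb3ba is among them, so fast-forward is possible.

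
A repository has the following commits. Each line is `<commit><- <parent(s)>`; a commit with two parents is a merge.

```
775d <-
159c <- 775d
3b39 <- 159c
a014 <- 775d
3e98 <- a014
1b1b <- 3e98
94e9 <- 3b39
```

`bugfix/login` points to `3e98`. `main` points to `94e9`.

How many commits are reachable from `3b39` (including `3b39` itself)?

3

Walking parent pointers from 3b39: reachable set = {159c, 3b39, 775d}.
That is 3 commits.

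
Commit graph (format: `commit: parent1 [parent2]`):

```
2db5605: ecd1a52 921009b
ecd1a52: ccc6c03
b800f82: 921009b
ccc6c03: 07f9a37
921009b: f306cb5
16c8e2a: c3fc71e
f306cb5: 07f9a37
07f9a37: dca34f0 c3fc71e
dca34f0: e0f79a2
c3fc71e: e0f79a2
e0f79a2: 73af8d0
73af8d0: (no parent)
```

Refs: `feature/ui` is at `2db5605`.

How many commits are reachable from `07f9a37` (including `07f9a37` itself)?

5

Walking parent pointers from 07f9a37: reachable set = {07f9a37, 73af8d0, c3fc71e, dca34f0, e0f79a2}.
That is 5 commits.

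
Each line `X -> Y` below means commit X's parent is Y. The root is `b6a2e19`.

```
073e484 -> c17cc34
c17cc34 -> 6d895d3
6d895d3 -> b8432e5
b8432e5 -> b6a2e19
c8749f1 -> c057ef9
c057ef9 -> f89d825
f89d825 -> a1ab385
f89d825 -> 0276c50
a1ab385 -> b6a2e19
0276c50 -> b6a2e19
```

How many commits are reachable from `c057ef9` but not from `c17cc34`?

4

Reachable from c057ef9: {0276c50, a1ab385, b6a2e19, c057ef9, f89d825}.
Reachable from c17cc34: {6d895d3, b6a2e19, b8432e5, c17cc34}.
In c057ef9's history but not c17cc34's: {0276c50, a1ab385, c057ef9, f89d825} — 4 commits.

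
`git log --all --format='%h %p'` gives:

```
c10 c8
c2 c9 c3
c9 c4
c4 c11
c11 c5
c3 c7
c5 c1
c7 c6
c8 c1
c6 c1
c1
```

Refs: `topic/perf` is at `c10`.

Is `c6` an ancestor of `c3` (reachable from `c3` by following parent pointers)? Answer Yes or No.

Ancestors of c3 (commits reachable by following parents): {c1, c3, c6, c7}.
c6 is in that set, so it is an ancestor of c3.

Yes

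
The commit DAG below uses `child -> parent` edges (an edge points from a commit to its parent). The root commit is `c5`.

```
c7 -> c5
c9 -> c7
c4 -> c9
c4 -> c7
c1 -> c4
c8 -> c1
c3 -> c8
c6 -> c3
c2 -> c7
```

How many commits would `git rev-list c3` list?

7

Walking parent pointers from c3: reachable set = {c1, c3, c4, c5, c7, c8, c9}.
That is 7 commits.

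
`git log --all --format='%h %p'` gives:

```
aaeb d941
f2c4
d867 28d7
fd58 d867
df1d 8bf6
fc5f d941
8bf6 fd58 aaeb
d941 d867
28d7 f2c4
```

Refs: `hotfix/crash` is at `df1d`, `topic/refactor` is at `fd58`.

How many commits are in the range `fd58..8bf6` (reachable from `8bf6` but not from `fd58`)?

3

Reachable from 8bf6: {28d7, 8bf6, aaeb, d867, d941, f2c4, fd58}.
Reachable from fd58: {28d7, d867, f2c4, fd58}.
In 8bf6's history but not fd58's: {8bf6, aaeb, d941} — 3 commits.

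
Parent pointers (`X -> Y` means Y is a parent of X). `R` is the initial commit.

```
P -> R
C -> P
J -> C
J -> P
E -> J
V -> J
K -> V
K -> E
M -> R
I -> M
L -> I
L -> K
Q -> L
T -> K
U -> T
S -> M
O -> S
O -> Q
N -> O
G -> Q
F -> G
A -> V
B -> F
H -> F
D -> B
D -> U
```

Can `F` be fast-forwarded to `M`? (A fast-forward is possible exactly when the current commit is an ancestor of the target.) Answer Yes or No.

A fast-forward from F to M is possible iff F is an ancestor of M.
Ancestors of M: {M, R}.
F is not among them, so fast-forward is not possible.

No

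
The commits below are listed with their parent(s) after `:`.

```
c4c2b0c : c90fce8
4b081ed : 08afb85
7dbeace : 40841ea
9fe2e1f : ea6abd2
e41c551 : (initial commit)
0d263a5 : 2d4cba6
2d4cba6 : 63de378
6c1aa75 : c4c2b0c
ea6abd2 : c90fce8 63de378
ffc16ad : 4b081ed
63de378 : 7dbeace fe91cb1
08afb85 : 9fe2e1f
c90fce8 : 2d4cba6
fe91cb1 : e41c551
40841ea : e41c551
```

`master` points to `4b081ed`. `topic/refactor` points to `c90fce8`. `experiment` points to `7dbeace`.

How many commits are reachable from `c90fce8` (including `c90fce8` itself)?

Walking parent pointers from c90fce8: reachable set = {2d4cba6, 40841ea, 63de378, 7dbeace, c90fce8, e41c551, fe91cb1}.
That is 7 commits.

7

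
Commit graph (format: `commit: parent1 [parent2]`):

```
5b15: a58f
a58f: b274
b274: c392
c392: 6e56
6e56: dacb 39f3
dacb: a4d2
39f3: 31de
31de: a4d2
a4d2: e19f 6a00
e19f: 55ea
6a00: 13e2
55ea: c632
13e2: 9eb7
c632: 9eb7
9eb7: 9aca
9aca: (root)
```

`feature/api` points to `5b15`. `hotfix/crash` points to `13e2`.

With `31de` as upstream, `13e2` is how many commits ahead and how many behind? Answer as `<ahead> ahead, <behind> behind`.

Reachable from 13e2: {13e2, 9aca, 9eb7}.
Reachable from 31de: {13e2, 31de, 55ea, 6a00, 9aca, 9eb7, a4d2, c632, e19f}.
Only in 13e2's history (ahead): {} — 0.
Only in 31de's history (behind): {31de, 55ea, 6a00, a4d2, c632, e19f} — 6.

0 ahead, 6 behind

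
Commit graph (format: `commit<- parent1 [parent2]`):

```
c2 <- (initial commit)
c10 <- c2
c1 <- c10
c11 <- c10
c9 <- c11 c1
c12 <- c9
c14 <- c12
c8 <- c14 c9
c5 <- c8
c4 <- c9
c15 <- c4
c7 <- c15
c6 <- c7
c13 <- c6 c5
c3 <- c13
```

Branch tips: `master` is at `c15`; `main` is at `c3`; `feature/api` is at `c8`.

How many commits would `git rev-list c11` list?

Walking parent pointers from c11: reachable set = {c10, c11, c2}.
That is 3 commits.

3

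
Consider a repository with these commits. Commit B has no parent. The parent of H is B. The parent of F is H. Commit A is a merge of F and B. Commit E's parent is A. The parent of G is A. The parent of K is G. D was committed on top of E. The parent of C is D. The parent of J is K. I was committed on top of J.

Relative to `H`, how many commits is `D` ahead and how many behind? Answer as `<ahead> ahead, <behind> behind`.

4 ahead, 0 behind

Reachable from D: {A, B, D, E, F, H}.
Reachable from H: {B, H}.
Only in D's history (ahead): {A, D, E, F} — 4.
Only in H's history (behind): {} — 0.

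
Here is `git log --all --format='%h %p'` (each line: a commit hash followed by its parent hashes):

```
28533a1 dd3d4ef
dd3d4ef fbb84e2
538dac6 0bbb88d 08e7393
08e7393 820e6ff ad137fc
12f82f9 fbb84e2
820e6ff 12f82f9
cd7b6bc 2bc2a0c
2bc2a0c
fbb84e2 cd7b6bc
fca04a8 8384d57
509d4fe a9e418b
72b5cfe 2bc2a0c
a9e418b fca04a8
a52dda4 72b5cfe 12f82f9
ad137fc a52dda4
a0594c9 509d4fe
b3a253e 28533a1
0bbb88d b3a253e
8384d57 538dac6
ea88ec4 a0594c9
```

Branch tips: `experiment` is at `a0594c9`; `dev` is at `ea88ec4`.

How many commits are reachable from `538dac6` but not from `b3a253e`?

Reachable from 538dac6: {08e7393, 0bbb88d, 12f82f9, 28533a1, 2bc2a0c, 538dac6, 72b5cfe, 820e6ff, a52dda4, ad137fc, b3a253e, cd7b6bc, dd3d4ef, fbb84e2}.
Reachable from b3a253e: {28533a1, 2bc2a0c, b3a253e, cd7b6bc, dd3d4ef, fbb84e2}.
In 538dac6's history but not b3a253e's: {08e7393, 0bbb88d, 12f82f9, 538dac6, 72b5cfe, 820e6ff, a52dda4, ad137fc} — 8 commits.

8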